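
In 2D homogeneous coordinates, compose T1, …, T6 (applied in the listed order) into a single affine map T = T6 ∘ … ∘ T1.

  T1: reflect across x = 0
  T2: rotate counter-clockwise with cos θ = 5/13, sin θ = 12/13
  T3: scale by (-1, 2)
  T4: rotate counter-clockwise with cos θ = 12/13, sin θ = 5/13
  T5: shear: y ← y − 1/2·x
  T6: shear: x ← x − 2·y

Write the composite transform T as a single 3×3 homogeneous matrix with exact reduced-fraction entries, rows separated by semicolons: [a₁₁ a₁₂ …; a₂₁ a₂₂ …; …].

T = [886/169 -172/169 0; -353/169 133/169 0; 0 0 1]

T1 = [-1 0 0; 0 1 0; 0 0 1]
T2·T1 = [-5/13 -12/13 0; -12/13 5/13 0; 0 0 1]
T3·…·T1 = [5/13 12/13 0; -24/13 10/13 0; 0 0 1]
T4·…·T1 = [180/169 94/169 0; -263/169 180/169 0; 0 0 1]
T5·…·T1 = [180/169 94/169 0; -353/169 133/169 0; 0 0 1]
T6·…·T1 = [886/169 -172/169 0; -353/169 133/169 0; 0 0 1]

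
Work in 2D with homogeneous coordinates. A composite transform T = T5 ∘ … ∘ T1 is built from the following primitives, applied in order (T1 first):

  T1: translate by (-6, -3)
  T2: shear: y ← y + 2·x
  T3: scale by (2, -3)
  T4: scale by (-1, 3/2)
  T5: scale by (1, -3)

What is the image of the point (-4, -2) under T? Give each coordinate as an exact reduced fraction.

T(p) = (20, -675/2)

T1 translate by (-6, -3): (-4, -2) → (-10, -5)
T2 shear: y ← y + 2·x: (-10, -5) → (-10, -25)
T3 scale by (2, -3): (-10, -25) → (-20, 75)
T4 scale by (-1, 3/2): (-20, 75) → (20, 225/2)
T5 scale by (1, -3): (20, 225/2) → (20, -675/2)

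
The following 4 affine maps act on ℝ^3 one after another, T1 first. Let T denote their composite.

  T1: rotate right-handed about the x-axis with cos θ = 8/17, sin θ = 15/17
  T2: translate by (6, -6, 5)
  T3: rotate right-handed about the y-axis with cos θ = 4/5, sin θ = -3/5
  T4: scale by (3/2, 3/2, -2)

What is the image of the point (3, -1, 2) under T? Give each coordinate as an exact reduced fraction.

T1 rotate right-handed about the x-axis with cos θ = 8/17, sin θ = 15/17: (3, -1, 2) → (3, -38/17, 1/17)
T2 translate by (6, -6, 5): (3, -38/17, 1/17) → (9, -140/17, 86/17)
T3 rotate right-handed about the y-axis with cos θ = 4/5, sin θ = -3/5: (9, -140/17, 86/17) → (354/85, -140/17, 803/85)
T4 scale by (3/2, 3/2, -2): (354/85, -140/17, 803/85) → (531/85, -210/17, -1606/85)

T(p) = (531/85, -210/17, -1606/85)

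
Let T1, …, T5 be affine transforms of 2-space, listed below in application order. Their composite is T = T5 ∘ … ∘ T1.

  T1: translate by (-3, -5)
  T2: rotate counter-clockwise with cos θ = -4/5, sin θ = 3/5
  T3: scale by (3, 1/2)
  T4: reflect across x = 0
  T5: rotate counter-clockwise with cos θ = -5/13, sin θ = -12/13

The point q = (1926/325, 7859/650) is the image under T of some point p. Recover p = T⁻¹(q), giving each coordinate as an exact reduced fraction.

T1 = [1 0 -3; 0 1 -5; 0 0 1]
T2·T1 = [-4/5 -3/5 27/5; 3/5 -4/5 11/5; 0 0 1]
T3·…·T1 = [-12/5 -9/5 81/5; 3/10 -2/5 11/10; 0 0 1]
T4·…·T1 = [12/5 9/5 -81/5; 3/10 -2/5 11/10; 0 0 1]
T5·…·T1 = [-42/65 -69/65 471/65; -303/130 -98/65 1889/130; 0 0 1]
det M = -3/2; M⁻¹ = [196/195 -46/65 3; -101/65 28/65 5; 0 0 1]
M⁻¹ · (1926/325, 7859/650)ᵀ = (2/5, 1)ᵀ

p = (2/5, 1)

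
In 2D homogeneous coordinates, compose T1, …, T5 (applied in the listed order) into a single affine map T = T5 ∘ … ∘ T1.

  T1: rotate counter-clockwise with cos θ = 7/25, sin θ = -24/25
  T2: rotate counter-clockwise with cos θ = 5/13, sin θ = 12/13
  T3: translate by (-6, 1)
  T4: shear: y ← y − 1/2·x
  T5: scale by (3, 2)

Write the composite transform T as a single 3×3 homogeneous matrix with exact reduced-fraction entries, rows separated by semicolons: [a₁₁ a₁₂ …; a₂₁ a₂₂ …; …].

T1 = [7/25 24/25 0; -24/25 7/25 0; 0 0 1]
T2·T1 = [323/325 36/325 0; -36/325 323/325 0; 0 0 1]
T3·…·T1 = [323/325 36/325 -6; -36/325 323/325 1; 0 0 1]
T4·…·T1 = [323/325 36/325 -6; -79/130 61/65 4; 0 0 1]
T5·…·T1 = [969/325 108/325 -18; -79/65 122/65 8; 0 0 1]

T = [969/325 108/325 -18; -79/65 122/65 8; 0 0 1]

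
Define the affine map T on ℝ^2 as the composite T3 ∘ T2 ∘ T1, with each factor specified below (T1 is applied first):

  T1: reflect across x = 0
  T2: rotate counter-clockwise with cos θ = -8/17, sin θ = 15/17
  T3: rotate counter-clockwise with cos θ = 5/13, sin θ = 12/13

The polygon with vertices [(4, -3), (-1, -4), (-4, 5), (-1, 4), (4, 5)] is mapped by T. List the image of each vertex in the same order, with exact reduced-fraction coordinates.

T1 reflect across x = 0: (4, -3) → (-4, -3); (-1, -4) → (1, -4); (-4, 5) → (4, 5); (-1, 4) → (1, 4); (4, 5) → (-4, 5)
T2 rotate counter-clockwise with cos θ = -8/17, sin θ = 15/17: (-4, -3) → (77/17, -36/17); (1, -4) → (52/17, 47/17); (4, 5) → (-107/17, 20/17); (1, 4) → (-4, -1); (-4, 5) → (-43/17, -100/17)
T3 rotate counter-clockwise with cos θ = 5/13, sin θ = 12/13: (77/17, -36/17) → (817/221, 744/221); (52/17, 47/17) → (-304/221, 859/221); (-107/17, 20/17) → (-775/221, -1184/221); (-4, -1) → (-8/13, -53/13); (-43/17, -100/17) → (985/221, -1016/221)

image vertices: (817/221, 744/221), (-304/221, 859/221), (-775/221, -1184/221), (-8/13, -53/13), (985/221, -1016/221)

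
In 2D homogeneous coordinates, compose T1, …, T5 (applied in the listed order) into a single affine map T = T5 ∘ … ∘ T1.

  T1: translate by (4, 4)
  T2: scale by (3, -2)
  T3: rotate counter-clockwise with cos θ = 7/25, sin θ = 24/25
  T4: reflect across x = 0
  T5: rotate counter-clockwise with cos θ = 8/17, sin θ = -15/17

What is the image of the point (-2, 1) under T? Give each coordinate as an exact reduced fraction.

T(p) = (-1146/425, 4822/425)

T1 translate by (4, 4): (-2, 1) → (2, 5)
T2 scale by (3, -2): (2, 5) → (6, -10)
T3 rotate counter-clockwise with cos θ = 7/25, sin θ = 24/25: (6, -10) → (282/25, 74/25)
T4 reflect across x = 0: (282/25, 74/25) → (-282/25, 74/25)
T5 rotate counter-clockwise with cos θ = 8/17, sin θ = -15/17: (-282/25, 74/25) → (-1146/425, 4822/425)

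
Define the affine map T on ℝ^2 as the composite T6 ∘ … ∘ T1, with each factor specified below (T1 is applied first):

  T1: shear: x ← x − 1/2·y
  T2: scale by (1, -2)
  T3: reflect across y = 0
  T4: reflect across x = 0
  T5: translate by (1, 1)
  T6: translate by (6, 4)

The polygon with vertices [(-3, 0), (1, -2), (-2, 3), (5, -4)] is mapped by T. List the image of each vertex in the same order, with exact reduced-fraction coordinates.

T1 shear: x ← x − 1/2·y: (-3, 0) → (-3, 0); (1, -2) → (2, -2); (-2, 3) → (-7/2, 3); (5, -4) → (7, -4)
T2 scale by (1, -2): (-3, 0) → (-3, 0); (2, -2) → (2, 4); (-7/2, 3) → (-7/2, -6); (7, -4) → (7, 8)
T3 reflect across y = 0: (-3, 0) → (-3, 0); (2, 4) → (2, -4); (-7/2, -6) → (-7/2, 6); (7, 8) → (7, -8)
T4 reflect across x = 0: (-3, 0) → (3, 0); (2, -4) → (-2, -4); (-7/2, 6) → (7/2, 6); (7, -8) → (-7, -8)
T5 translate by (1, 1): (3, 0) → (4, 1); (-2, -4) → (-1, -3); (7/2, 6) → (9/2, 7); (-7, -8) → (-6, -7)
T6 translate by (6, 4): (4, 1) → (10, 5); (-1, -3) → (5, 1); (9/2, 7) → (21/2, 11); (-6, -7) → (0, -3)

image vertices: (10, 5), (5, 1), (21/2, 11), (0, -3)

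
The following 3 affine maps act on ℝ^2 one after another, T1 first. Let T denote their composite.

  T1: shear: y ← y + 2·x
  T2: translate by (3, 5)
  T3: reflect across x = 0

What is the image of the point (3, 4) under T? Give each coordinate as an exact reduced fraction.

T(p) = (-6, 15)

T1 shear: y ← y + 2·x: (3, 4) → (3, 10)
T2 translate by (3, 5): (3, 10) → (6, 15)
T3 reflect across x = 0: (6, 15) → (-6, 15)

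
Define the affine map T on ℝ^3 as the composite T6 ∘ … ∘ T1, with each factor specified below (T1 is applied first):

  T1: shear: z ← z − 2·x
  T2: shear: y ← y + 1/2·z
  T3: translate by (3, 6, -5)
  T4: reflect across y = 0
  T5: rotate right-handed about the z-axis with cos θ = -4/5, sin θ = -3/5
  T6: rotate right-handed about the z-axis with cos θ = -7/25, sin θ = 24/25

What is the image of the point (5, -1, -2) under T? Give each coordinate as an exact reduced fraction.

T1 shear: z ← z − 2·x: (5, -1, -2) → (5, -1, -12)
T2 shear: y ← y + 1/2·z: (5, -1, -12) → (5, -7, -12)
T3 translate by (3, 6, -5): (5, -7, -12) → (8, -1, -17)
T4 reflect across y = 0: (8, -1, -17) → (8, 1, -17)
T5 rotate right-handed about the z-axis with cos θ = -4/5, sin θ = -3/5: (8, 1, -17) → (-29/5, -28/5, -17)
T6 rotate right-handed about the z-axis with cos θ = -7/25, sin θ = 24/25: (-29/5, -28/5, -17) → (7, -4, -17)

T(p) = (7, -4, -17)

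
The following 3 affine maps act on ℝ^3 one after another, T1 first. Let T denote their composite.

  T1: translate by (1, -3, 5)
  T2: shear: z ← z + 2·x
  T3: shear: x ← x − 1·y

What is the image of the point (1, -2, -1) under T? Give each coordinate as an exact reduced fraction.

T(p) = (7, -5, 8)

T1 translate by (1, -3, 5): (1, -2, -1) → (2, -5, 4)
T2 shear: z ← z + 2·x: (2, -5, 4) → (2, -5, 8)
T3 shear: x ← x − 1·y: (2, -5, 8) → (7, -5, 8)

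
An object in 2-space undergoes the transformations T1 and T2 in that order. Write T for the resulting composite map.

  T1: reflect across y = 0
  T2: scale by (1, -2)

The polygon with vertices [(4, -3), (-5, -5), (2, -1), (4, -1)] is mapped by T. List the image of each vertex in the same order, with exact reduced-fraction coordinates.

image vertices: (4, -6), (-5, -10), (2, -2), (4, -2)

T1 reflect across y = 0: (4, -3) → (4, 3); (-5, -5) → (-5, 5); (2, -1) → (2, 1); (4, -1) → (4, 1)
T2 scale by (1, -2): (4, 3) → (4, -6); (-5, 5) → (-5, -10); (2, 1) → (2, -2); (4, 1) → (4, -2)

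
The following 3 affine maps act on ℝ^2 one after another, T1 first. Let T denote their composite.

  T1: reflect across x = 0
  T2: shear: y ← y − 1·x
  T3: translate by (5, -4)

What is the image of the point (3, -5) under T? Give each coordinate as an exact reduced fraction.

T(p) = (2, -6)

T1 reflect across x = 0: (3, -5) → (-3, -5)
T2 shear: y ← y − 1·x: (-3, -5) → (-3, -2)
T3 translate by (5, -4): (-3, -2) → (2, -6)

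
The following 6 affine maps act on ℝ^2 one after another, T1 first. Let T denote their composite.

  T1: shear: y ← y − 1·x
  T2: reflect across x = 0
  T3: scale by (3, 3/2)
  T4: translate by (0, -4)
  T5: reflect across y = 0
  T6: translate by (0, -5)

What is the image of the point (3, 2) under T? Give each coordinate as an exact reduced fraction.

T(p) = (-9, 1/2)

T1 shear: y ← y − 1·x: (3, 2) → (3, -1)
T2 reflect across x = 0: (3, -1) → (-3, -1)
T3 scale by (3, 3/2): (-3, -1) → (-9, -3/2)
T4 translate by (0, -4): (-9, -3/2) → (-9, -11/2)
T5 reflect across y = 0: (-9, -11/2) → (-9, 11/2)
T6 translate by (0, -5): (-9, 11/2) → (-9, 1/2)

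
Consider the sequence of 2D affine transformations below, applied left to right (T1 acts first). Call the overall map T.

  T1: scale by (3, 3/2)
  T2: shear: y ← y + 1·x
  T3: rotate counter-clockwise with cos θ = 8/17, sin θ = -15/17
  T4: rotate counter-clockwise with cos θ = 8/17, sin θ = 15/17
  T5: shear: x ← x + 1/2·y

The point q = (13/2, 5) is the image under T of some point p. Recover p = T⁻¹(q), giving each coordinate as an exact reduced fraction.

p = (4/3, 2/3)

T1 = [3 0 0; 0 3/2 0; 0 0 1]
T2·T1 = [3 0 0; 3 3/2 0; 0 0 1]
T3·…·T1 = [69/17 45/34 0; -21/17 12/17 0; 0 0 1]
T4·…·T1 = [3 0 0; 3 3/2 0; 0 0 1]
T5·…·T1 = [9/2 3/4 0; 3 3/2 0; 0 0 1]
det M = 9/2; M⁻¹ = [1/3 -1/6 0; -2/3 1 0; 0 0 1]
M⁻¹ · (13/2, 5)ᵀ = (4/3, 2/3)ᵀ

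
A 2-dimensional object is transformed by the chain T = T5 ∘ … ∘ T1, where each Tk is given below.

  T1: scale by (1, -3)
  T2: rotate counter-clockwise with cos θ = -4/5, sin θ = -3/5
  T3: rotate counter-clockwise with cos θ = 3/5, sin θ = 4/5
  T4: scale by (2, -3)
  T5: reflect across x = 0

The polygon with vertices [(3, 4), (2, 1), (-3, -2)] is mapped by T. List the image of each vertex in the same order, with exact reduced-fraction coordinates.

image vertices: (24, 9), (6, 6), (-12, -9)

T1 scale by (1, -3): (3, 4) → (3, -12); (2, 1) → (2, -3); (-3, -2) → (-3, 6)
T2 rotate counter-clockwise with cos θ = -4/5, sin θ = -3/5: (3, -12) → (-48/5, 39/5); (2, -3) → (-17/5, 6/5); (-3, 6) → (6, -3)
T3 rotate counter-clockwise with cos θ = 3/5, sin θ = 4/5: (-48/5, 39/5) → (-12, -3); (-17/5, 6/5) → (-3, -2); (6, -3) → (6, 3)
T4 scale by (2, -3): (-12, -3) → (-24, 9); (-3, -2) → (-6, 6); (6, 3) → (12, -9)
T5 reflect across x = 0: (-24, 9) → (24, 9); (-6, 6) → (6, 6); (12, -9) → (-12, -9)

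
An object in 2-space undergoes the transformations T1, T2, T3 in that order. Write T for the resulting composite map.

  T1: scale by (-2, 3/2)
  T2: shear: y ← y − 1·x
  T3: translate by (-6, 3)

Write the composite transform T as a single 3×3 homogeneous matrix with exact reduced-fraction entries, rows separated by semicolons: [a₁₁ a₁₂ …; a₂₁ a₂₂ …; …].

T = [-2 0 -6; 2 3/2 3; 0 0 1]

T1 = [-2 0 0; 0 3/2 0; 0 0 1]
T2·T1 = [-2 0 0; 2 3/2 0; 0 0 1]
T3·…·T1 = [-2 0 -6; 2 3/2 3; 0 0 1]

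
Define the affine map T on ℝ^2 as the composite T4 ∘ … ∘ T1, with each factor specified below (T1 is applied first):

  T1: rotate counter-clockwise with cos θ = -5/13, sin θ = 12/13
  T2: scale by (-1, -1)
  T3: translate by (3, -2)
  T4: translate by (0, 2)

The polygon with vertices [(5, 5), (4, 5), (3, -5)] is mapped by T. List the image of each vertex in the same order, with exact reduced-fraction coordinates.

image vertices: (124/13, -35/13), (119/13, -23/13), (-6/13, -61/13)

T1 rotate counter-clockwise with cos θ = -5/13, sin θ = 12/13: (5, 5) → (-85/13, 35/13); (4, 5) → (-80/13, 23/13); (3, -5) → (45/13, 61/13)
T2 scale by (-1, -1): (-85/13, 35/13) → (85/13, -35/13); (-80/13, 23/13) → (80/13, -23/13); (45/13, 61/13) → (-45/13, -61/13)
T3 translate by (3, -2): (85/13, -35/13) → (124/13, -61/13); (80/13, -23/13) → (119/13, -49/13); (-45/13, -61/13) → (-6/13, -87/13)
T4 translate by (0, 2): (124/13, -61/13) → (124/13, -35/13); (119/13, -49/13) → (119/13, -23/13); (-6/13, -87/13) → (-6/13, -61/13)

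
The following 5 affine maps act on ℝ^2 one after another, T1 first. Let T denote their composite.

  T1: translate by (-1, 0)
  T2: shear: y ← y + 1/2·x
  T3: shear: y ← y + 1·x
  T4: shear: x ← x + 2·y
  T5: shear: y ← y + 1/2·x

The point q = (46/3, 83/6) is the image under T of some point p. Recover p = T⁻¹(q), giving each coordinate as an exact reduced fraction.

p = (4, 5/3)

T1 = [1 0 -1; 0 1 0; 0 0 1]
T2·T1 = [1 0 -1; 1/2 1 -1/2; 0 0 1]
T3·…·T1 = [1 0 -1; 3/2 1 -3/2; 0 0 1]
T4·…·T1 = [4 2 -4; 3/2 1 -3/2; 0 0 1]
T5·…·T1 = [4 2 -4; 7/2 2 -7/2; 0 0 1]
det M = 1; M⁻¹ = [2 -2 1; -7/2 4 0; 0 0 1]
M⁻¹ · (46/3, 83/6)ᵀ = (4, 5/3)ᵀ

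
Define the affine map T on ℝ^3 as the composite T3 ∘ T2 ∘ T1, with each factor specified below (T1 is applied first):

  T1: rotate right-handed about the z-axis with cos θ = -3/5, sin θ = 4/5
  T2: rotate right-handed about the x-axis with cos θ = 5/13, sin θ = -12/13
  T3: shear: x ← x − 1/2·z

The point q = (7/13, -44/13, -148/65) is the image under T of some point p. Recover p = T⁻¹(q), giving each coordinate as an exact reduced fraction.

T1 = [-3/5 -4/5 0 0; 4/5 -3/5 0 0; 0 0 1 0; 0 0 0 1]
T2·T1 = [-3/5 -4/5 0 0; 4/13 -3/13 12/13 0; -48/65 36/65 5/13 0; 0 0 0 1]
T3·…·T1 = [-3/13 -14/13 -5/26 0; 4/13 -3/13 12/13 0; -48/65 36/65 5/13 0; 0 0 0 1]
det M = 1; M⁻¹ = [-3/5 4/13 -27/26 0; -4/5 -3/13 2/13 0; 0 12/13 5/13 0; 0 0 0 1]
M⁻¹ · (7/13, -44/13, -148/65)ᵀ = (1, 0, -4)ᵀ

p = (1, 0, -4)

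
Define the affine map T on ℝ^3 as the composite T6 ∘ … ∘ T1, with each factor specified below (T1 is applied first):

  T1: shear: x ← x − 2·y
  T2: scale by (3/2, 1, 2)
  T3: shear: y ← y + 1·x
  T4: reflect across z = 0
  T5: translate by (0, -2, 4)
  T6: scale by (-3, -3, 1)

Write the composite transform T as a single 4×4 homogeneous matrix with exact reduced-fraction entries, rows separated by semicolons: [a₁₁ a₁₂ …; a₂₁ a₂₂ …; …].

T1 = [1 -2 0 0; 0 1 0 0; 0 0 1 0; 0 0 0 1]
T2·T1 = [3/2 -3 0 0; 0 1 0 0; 0 0 2 0; 0 0 0 1]
T3·…·T1 = [3/2 -3 0 0; 3/2 -2 0 0; 0 0 2 0; 0 0 0 1]
T4·…·T1 = [3/2 -3 0 0; 3/2 -2 0 0; 0 0 -2 0; 0 0 0 1]
T5·…·T1 = [3/2 -3 0 0; 3/2 -2 0 -2; 0 0 -2 4; 0 0 0 1]
T6·…·T1 = [-9/2 9 0 0; -9/2 6 0 6; 0 0 -2 4; 0 0 0 1]

T = [-9/2 9 0 0; -9/2 6 0 6; 0 0 -2 4; 0 0 0 1]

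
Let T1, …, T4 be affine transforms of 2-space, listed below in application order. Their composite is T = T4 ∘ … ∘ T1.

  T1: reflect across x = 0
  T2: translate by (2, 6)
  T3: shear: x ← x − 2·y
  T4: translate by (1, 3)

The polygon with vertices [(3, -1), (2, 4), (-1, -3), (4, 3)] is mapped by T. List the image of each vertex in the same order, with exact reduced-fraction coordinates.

T1 reflect across x = 0: (3, -1) → (-3, -1); (2, 4) → (-2, 4); (-1, -3) → (1, -3); (4, 3) → (-4, 3)
T2 translate by (2, 6): (-3, -1) → (-1, 5); (-2, 4) → (0, 10); (1, -3) → (3, 3); (-4, 3) → (-2, 9)
T3 shear: x ← x − 2·y: (-1, 5) → (-11, 5); (0, 10) → (-20, 10); (3, 3) → (-3, 3); (-2, 9) → (-20, 9)
T4 translate by (1, 3): (-11, 5) → (-10, 8); (-20, 10) → (-19, 13); (-3, 3) → (-2, 6); (-20, 9) → (-19, 12)

image vertices: (-10, 8), (-19, 13), (-2, 6), (-19, 12)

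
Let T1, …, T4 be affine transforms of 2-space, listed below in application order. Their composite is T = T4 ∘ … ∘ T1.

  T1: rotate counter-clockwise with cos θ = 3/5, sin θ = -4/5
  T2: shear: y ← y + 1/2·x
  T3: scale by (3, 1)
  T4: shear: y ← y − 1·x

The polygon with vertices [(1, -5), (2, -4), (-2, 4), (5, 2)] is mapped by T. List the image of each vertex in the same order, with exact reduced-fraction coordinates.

image vertices: (-51/5, 47/10), (-6, 1), (6, -1), (69/5, -143/10)

T1 rotate counter-clockwise with cos θ = 3/5, sin θ = -4/5: (1, -5) → (-17/5, -19/5); (2, -4) → (-2, -4); (-2, 4) → (2, 4); (5, 2) → (23/5, -14/5)
T2 shear: y ← y + 1/2·x: (-17/5, -19/5) → (-17/5, -11/2); (-2, -4) → (-2, -5); (2, 4) → (2, 5); (23/5, -14/5) → (23/5, -1/2)
T3 scale by (3, 1): (-17/5, -11/2) → (-51/5, -11/2); (-2, -5) → (-6, -5); (2, 5) → (6, 5); (23/5, -1/2) → (69/5, -1/2)
T4 shear: y ← y − 1·x: (-51/5, -11/2) → (-51/5, 47/10); (-6, -5) → (-6, 1); (6, 5) → (6, -1); (69/5, -1/2) → (69/5, -143/10)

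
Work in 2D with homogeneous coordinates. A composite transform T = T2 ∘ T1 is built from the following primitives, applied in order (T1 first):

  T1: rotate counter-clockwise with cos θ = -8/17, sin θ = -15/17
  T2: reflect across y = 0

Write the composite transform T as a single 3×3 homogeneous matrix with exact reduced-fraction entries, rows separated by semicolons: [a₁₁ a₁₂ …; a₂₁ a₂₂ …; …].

T1 = [-8/17 15/17 0; -15/17 -8/17 0; 0 0 1]
T2·T1 = [-8/17 15/17 0; 15/17 8/17 0; 0 0 1]

T = [-8/17 15/17 0; 15/17 8/17 0; 0 0 1]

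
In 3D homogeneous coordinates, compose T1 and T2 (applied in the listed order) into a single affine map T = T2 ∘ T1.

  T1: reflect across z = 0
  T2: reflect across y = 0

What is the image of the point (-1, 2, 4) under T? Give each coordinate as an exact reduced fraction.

T(p) = (-1, -2, -4)

T1 reflect across z = 0: (-1, 2, 4) → (-1, 2, -4)
T2 reflect across y = 0: (-1, 2, -4) → (-1, -2, -4)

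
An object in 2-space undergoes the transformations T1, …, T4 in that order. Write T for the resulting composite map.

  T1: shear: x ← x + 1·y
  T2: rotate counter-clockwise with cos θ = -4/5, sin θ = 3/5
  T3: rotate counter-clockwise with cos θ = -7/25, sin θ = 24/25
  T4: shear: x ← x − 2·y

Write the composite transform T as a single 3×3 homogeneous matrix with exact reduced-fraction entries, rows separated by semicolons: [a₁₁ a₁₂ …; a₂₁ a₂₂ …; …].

T = [38/25 79/25 0; -117/125 -161/125 0; 0 0 1]

T1 = [1 1 0; 0 1 0; 0 0 1]
T2·T1 = [-4/5 -7/5 0; 3/5 -1/5 0; 0 0 1]
T3·…·T1 = [-44/125 73/125 0; -117/125 -161/125 0; 0 0 1]
T4·…·T1 = [38/25 79/25 0; -117/125 -161/125 0; 0 0 1]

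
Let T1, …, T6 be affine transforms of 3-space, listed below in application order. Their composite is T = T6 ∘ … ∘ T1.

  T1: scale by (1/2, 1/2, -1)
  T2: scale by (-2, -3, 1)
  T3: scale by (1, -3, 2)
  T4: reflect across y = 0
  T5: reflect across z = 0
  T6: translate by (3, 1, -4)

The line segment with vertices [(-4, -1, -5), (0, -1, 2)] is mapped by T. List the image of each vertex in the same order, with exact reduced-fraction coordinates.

image vertices: (7, 11/2, -14), (3, 11/2, 0)

T1 scale by (1/2, 1/2, -1): (-4, -1, -5) → (-2, -1/2, 5); (0, -1, 2) → (0, -1/2, -2)
T2 scale by (-2, -3, 1): (-2, -1/2, 5) → (4, 3/2, 5); (0, -1/2, -2) → (0, 3/2, -2)
T3 scale by (1, -3, 2): (4, 3/2, 5) → (4, -9/2, 10); (0, 3/2, -2) → (0, -9/2, -4)
T4 reflect across y = 0: (4, -9/2, 10) → (4, 9/2, 10); (0, -9/2, -4) → (0, 9/2, -4)
T5 reflect across z = 0: (4, 9/2, 10) → (4, 9/2, -10); (0, 9/2, -4) → (0, 9/2, 4)
T6 translate by (3, 1, -4): (4, 9/2, -10) → (7, 11/2, -14); (0, 9/2, 4) → (3, 11/2, 0)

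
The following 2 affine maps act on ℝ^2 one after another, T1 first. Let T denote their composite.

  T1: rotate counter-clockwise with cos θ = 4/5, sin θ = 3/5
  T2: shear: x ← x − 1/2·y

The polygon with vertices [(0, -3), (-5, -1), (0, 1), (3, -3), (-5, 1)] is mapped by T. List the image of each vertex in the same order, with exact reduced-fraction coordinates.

image vertices: (3, -12/5), (-3/2, -19/5), (-1, 4/5), (9/2, -3/5), (-7/2, -11/5)

T1 rotate counter-clockwise with cos θ = 4/5, sin θ = 3/5: (0, -3) → (9/5, -12/5); (-5, -1) → (-17/5, -19/5); (0, 1) → (-3/5, 4/5); (3, -3) → (21/5, -3/5); (-5, 1) → (-23/5, -11/5)
T2 shear: x ← x − 1/2·y: (9/5, -12/5) → (3, -12/5); (-17/5, -19/5) → (-3/2, -19/5); (-3/5, 4/5) → (-1, 4/5); (21/5, -3/5) → (9/2, -3/5); (-23/5, -11/5) → (-7/2, -11/5)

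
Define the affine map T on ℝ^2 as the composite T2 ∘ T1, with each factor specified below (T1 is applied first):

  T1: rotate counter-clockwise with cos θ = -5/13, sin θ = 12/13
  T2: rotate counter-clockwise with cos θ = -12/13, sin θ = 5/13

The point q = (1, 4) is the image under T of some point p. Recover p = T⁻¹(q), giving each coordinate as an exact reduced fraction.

p = (-4, 1)

T1 = [-5/13 -12/13 0; 12/13 -5/13 0; 0 0 1]
T2·T1 = [0 1 0; -1 0 0; 0 0 1]
det M = 1; M⁻¹ = [0 -1 0; 1 0 0; 0 0 1]
M⁻¹ · (1, 4)ᵀ = (-4, 1)ᵀ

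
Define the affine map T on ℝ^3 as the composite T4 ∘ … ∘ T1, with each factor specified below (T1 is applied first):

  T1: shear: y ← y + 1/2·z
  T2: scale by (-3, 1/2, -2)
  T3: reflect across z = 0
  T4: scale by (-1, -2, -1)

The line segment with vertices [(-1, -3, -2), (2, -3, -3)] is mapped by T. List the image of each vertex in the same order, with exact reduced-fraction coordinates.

image vertices: (-3, 4, 4), (6, 9/2, 6)

T1 shear: y ← y + 1/2·z: (-1, -3, -2) → (-1, -4, -2); (2, -3, -3) → (2, -9/2, -3)
T2 scale by (-3, 1/2, -2): (-1, -4, -2) → (3, -2, 4); (2, -9/2, -3) → (-6, -9/4, 6)
T3 reflect across z = 0: (3, -2, 4) → (3, -2, -4); (-6, -9/4, 6) → (-6, -9/4, -6)
T4 scale by (-1, -2, -1): (3, -2, -4) → (-3, 4, 4); (-6, -9/4, -6) → (6, 9/2, 6)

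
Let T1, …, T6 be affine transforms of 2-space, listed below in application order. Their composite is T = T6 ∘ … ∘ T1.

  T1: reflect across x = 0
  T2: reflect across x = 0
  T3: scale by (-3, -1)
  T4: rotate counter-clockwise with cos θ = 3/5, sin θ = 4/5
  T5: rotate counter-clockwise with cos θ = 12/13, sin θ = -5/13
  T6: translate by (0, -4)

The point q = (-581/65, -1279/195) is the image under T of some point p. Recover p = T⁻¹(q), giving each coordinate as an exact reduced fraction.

p = (3, -7/3)

T1 = [-1 0 0; 0 1 0; 0 0 1]
T2·T1 = [1 0 0; 0 1 0; 0 0 1]
T3·…·T1 = [-3 0 0; 0 -1 0; 0 0 1]
T4·…·T1 = [-9/5 4/5 0; -12/5 -3/5 0; 0 0 1]
T5·…·T1 = [-168/65 33/65 0; -99/65 -56/65 0; 0 0 1]
T6·…·T1 = [-168/65 33/65 0; -99/65 -56/65 -4; 0 0 1]
det M = 3; M⁻¹ = [-56/195 -11/65 -44/65; 33/65 -56/65 -224/65; 0 0 1]
M⁻¹ · (-581/65, -1279/195)ᵀ = (3, -7/3)ᵀ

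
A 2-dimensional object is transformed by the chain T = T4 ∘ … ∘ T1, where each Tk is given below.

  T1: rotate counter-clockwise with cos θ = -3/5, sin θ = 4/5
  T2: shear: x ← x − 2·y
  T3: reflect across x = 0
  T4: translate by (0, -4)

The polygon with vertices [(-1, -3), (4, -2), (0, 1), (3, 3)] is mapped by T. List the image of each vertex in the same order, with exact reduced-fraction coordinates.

T1 rotate counter-clockwise with cos θ = -3/5, sin θ = 4/5: (-1, -3) → (3, 1); (4, -2) → (-4/5, 22/5); (0, 1) → (-4/5, -3/5); (3, 3) → (-21/5, 3/5)
T2 shear: x ← x − 2·y: (3, 1) → (1, 1); (-4/5, 22/5) → (-48/5, 22/5); (-4/5, -3/5) → (2/5, -3/5); (-21/5, 3/5) → (-27/5, 3/5)
T3 reflect across x = 0: (1, 1) → (-1, 1); (-48/5, 22/5) → (48/5, 22/5); (2/5, -3/5) → (-2/5, -3/5); (-27/5, 3/5) → (27/5, 3/5)
T4 translate by (0, -4): (-1, 1) → (-1, -3); (48/5, 22/5) → (48/5, 2/5); (-2/5, -3/5) → (-2/5, -23/5); (27/5, 3/5) → (27/5, -17/5)

image vertices: (-1, -3), (48/5, 2/5), (-2/5, -23/5), (27/5, -17/5)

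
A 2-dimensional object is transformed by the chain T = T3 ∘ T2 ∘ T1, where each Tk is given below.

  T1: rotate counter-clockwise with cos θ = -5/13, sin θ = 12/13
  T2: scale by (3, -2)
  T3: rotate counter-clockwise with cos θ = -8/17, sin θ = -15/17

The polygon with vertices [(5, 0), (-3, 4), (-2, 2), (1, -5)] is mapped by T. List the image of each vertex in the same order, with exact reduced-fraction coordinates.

image vertices: (-1200/221, 2085/221), (2472/221, 589/221), (1356/221, 86/221), (-2430/221, -1883/221)

T1 rotate counter-clockwise with cos θ = -5/13, sin θ = 12/13: (5, 0) → (-25/13, 60/13); (-3, 4) → (-33/13, -56/13); (-2, 2) → (-14/13, -34/13); (1, -5) → (55/13, 37/13)
T2 scale by (3, -2): (-25/13, 60/13) → (-75/13, -120/13); (-33/13, -56/13) → (-99/13, 112/13); (-14/13, -34/13) → (-42/13, 68/13); (55/13, 37/13) → (165/13, -74/13)
T3 rotate counter-clockwise with cos θ = -8/17, sin θ = -15/17: (-75/13, -120/13) → (-1200/221, 2085/221); (-99/13, 112/13) → (2472/221, 589/221); (-42/13, 68/13) → (1356/221, 86/221); (165/13, -74/13) → (-2430/221, -1883/221)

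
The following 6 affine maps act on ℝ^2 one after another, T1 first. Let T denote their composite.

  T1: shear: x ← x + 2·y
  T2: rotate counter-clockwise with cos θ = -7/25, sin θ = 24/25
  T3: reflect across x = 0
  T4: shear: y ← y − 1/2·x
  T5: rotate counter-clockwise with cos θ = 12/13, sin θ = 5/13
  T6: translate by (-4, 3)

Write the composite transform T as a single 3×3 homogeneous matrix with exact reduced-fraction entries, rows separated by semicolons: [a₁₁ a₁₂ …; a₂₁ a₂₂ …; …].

T1 = [1 2 0; 0 1 0; 0 0 1]
T2·T1 = [-7/25 -38/25 0; 24/25 41/25 0; 0 0 1]
T3·…·T1 = [7/25 38/25 0; 24/25 41/25 0; 0 0 1]
T4·…·T1 = [7/25 38/25 0; 41/50 22/25 0; 0 0 1]
T5·…·T1 = [-37/650 346/325 0; 281/325 454/325 0; 0 0 1]
T6·…·T1 = [-37/650 346/325 -4; 281/325 454/325 3; 0 0 1]

T = [-37/650 346/325 -4; 281/325 454/325 3; 0 0 1]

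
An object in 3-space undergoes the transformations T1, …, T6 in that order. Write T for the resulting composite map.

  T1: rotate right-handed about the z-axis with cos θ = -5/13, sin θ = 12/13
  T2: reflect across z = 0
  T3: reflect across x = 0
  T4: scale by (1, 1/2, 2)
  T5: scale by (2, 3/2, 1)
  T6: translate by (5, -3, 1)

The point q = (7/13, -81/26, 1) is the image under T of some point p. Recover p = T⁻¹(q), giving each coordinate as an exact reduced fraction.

T1 = [-5/13 -12/13 0 0; 12/13 -5/13 0 0; 0 0 1 0; 0 0 0 1]
T2·T1 = [-5/13 -12/13 0 0; 12/13 -5/13 0 0; 0 0 -1 0; 0 0 0 1]
T3·…·T1 = [5/13 12/13 0 0; 12/13 -5/13 0 0; 0 0 -1 0; 0 0 0 1]
T4·…·T1 = [5/13 12/13 0 0; 6/13 -5/26 0 0; 0 0 -2 0; 0 0 0 1]
T5·…·T1 = [10/13 24/13 0 0; 9/13 -15/52 0 0; 0 0 -2 0; 0 0 0 1]
T6·…·T1 = [10/13 24/13 0 5; 9/13 -15/52 0 -3; 0 0 -2 1; 0 0 0 1]
det M = 3; M⁻¹ = [5/26 16/13 0 71/26; 6/13 -20/39 0 -50/13; 0 0 -1/2 1/2; 0 0 0 1]
M⁻¹ · (7/13, -81/26, 1)ᵀ = (-1, -2, 0)ᵀ

p = (-1, -2, 0)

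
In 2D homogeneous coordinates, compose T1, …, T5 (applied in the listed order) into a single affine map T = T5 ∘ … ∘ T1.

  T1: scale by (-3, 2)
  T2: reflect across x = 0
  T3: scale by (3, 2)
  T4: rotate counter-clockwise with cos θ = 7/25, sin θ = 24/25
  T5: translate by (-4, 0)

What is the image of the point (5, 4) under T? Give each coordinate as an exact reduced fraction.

T1 scale by (-3, 2): (5, 4) → (-15, 8)
T2 reflect across x = 0: (-15, 8) → (15, 8)
T3 scale by (3, 2): (15, 8) → (45, 16)
T4 rotate counter-clockwise with cos θ = 7/25, sin θ = 24/25: (45, 16) → (-69/25, 1192/25)
T5 translate by (-4, 0): (-69/25, 1192/25) → (-169/25, 1192/25)

T(p) = (-169/25, 1192/25)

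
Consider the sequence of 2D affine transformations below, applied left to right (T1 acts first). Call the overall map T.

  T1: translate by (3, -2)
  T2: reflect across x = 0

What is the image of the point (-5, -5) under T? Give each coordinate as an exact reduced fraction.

T(p) = (2, -7)

T1 translate by (3, -2): (-5, -5) → (-2, -7)
T2 reflect across x = 0: (-2, -7) → (2, -7)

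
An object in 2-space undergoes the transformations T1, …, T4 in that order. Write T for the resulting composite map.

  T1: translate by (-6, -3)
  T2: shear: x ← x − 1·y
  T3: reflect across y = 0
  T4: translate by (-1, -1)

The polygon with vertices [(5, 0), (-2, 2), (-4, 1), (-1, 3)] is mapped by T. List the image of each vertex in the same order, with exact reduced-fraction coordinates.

image vertices: (1, 2), (-8, 0), (-9, 1), (-8, -1)

T1 translate by (-6, -3): (5, 0) → (-1, -3); (-2, 2) → (-8, -1); (-4, 1) → (-10, -2); (-1, 3) → (-7, 0)
T2 shear: x ← x − 1·y: (-1, -3) → (2, -3); (-8, -1) → (-7, -1); (-10, -2) → (-8, -2); (-7, 0) → (-7, 0)
T3 reflect across y = 0: (2, -3) → (2, 3); (-7, -1) → (-7, 1); (-8, -2) → (-8, 2); (-7, 0) → (-7, 0)
T4 translate by (-1, -1): (2, 3) → (1, 2); (-7, 1) → (-8, 0); (-8, 2) → (-9, 1); (-7, 0) → (-8, -1)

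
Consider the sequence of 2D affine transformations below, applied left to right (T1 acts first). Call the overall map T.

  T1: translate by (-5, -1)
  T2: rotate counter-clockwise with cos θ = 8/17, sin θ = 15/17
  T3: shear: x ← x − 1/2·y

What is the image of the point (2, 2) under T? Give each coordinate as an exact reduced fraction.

T(p) = (-41/34, -37/17)

T1 translate by (-5, -1): (2, 2) → (-3, 1)
T2 rotate counter-clockwise with cos θ = 8/17, sin θ = 15/17: (-3, 1) → (-39/17, -37/17)
T3 shear: x ← x − 1/2·y: (-39/17, -37/17) → (-41/34, -37/17)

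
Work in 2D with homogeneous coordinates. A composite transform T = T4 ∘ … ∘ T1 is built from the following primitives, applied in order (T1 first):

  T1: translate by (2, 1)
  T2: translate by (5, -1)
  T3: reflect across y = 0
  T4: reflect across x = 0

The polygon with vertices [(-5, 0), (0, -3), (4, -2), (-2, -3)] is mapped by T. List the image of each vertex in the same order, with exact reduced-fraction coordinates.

image vertices: (-2, 0), (-7, 3), (-11, 2), (-5, 3)

T1 translate by (2, 1): (-5, 0) → (-3, 1); (0, -3) → (2, -2); (4, -2) → (6, -1); (-2, -3) → (0, -2)
T2 translate by (5, -1): (-3, 1) → (2, 0); (2, -2) → (7, -3); (6, -1) → (11, -2); (0, -2) → (5, -3)
T3 reflect across y = 0: (2, 0) → (2, 0); (7, -3) → (7, 3); (11, -2) → (11, 2); (5, -3) → (5, 3)
T4 reflect across x = 0: (2, 0) → (-2, 0); (7, 3) → (-7, 3); (11, 2) → (-11, 2); (5, 3) → (-5, 3)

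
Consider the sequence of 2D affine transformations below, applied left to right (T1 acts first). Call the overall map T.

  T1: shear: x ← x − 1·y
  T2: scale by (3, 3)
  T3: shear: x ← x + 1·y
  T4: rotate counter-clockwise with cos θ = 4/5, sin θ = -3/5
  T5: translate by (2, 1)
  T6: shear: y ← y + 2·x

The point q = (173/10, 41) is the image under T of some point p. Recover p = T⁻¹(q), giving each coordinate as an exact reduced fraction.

T1 = [1 -1 0; 0 1 0; 0 0 1]
T2·T1 = [3 -3 0; 0 3 0; 0 0 1]
T3·…·T1 = [3 0 0; 0 3 0; 0 0 1]
T4·…·T1 = [12/5 9/5 0; -9/5 12/5 0; 0 0 1]
T5·…·T1 = [12/5 9/5 2; -9/5 12/5 1; 0 0 1]
T6·…·T1 = [12/5 9/5 2; 3 6 5; 0 0 1]
det M = 9; M⁻¹ = [2/3 -1/5 -1/3; -1/3 4/15 -2/3; 0 0 1]
M⁻¹ · (173/10, 41)ᵀ = (3, 9/2)ᵀ

p = (3, 9/2)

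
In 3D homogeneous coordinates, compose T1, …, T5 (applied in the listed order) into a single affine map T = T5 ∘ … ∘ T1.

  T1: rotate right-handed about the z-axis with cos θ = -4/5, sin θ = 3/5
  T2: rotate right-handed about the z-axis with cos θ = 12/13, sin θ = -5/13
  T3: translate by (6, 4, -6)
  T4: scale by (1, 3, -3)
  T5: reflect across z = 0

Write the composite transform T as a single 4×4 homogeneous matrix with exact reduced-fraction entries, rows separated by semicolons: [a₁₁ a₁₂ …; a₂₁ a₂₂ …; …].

T = [-33/65 -56/65 0 6; 168/65 -99/65 0 12; 0 0 3 -18; 0 0 0 1]

T1 = [-4/5 -3/5 0 0; 3/5 -4/5 0 0; 0 0 1 0; 0 0 0 1]
T2·T1 = [-33/65 -56/65 0 0; 56/65 -33/65 0 0; 0 0 1 0; 0 0 0 1]
T3·…·T1 = [-33/65 -56/65 0 6; 56/65 -33/65 0 4; 0 0 1 -6; 0 0 0 1]
T4·…·T1 = [-33/65 -56/65 0 6; 168/65 -99/65 0 12; 0 0 -3 18; 0 0 0 1]
T5·…·T1 = [-33/65 -56/65 0 6; 168/65 -99/65 0 12; 0 0 3 -18; 0 0 0 1]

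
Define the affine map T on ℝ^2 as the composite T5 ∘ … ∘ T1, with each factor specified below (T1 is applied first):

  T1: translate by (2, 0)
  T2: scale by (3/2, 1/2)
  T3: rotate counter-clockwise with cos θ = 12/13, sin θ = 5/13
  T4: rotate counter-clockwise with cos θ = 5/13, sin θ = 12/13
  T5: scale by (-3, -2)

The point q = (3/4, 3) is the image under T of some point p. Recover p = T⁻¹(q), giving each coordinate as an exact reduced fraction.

T1 = [1 0 2; 0 1 0; 0 0 1]
T2·T1 = [3/2 0 3; 0 1/2 0; 0 0 1]
T3·…·T1 = [18/13 -5/26 36/13; 15/26 6/13 15/13; 0 0 1]
T4·…·T1 = [0 -1/2 0; 3/2 0 3; 0 0 1]
T5·…·T1 = [0 3/2 0; -3 0 -6; 0 0 1]
det M = 9/2; M⁻¹ = [0 -1/3 -2; 2/3 0 0; 0 0 1]
M⁻¹ · (3/4, 3)ᵀ = (-3, 1/2)ᵀ

p = (-3, 1/2)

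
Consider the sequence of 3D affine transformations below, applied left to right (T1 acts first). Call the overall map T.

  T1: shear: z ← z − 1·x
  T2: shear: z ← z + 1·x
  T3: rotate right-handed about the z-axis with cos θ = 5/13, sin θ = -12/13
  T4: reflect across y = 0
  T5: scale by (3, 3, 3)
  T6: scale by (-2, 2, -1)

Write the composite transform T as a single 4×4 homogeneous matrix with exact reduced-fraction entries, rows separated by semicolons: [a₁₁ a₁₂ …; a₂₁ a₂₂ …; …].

T = [-30/13 -72/13 0 0; 72/13 -30/13 0 0; 0 0 -3 0; 0 0 0 1]

T1 = [1 0 0 0; 0 1 0 0; -1 0 1 0; 0 0 0 1]
T2·T1 = [1 0 0 0; 0 1 0 0; 0 0 1 0; 0 0 0 1]
T3·…·T1 = [5/13 12/13 0 0; -12/13 5/13 0 0; 0 0 1 0; 0 0 0 1]
T4·…·T1 = [5/13 12/13 0 0; 12/13 -5/13 0 0; 0 0 1 0; 0 0 0 1]
T5·…·T1 = [15/13 36/13 0 0; 36/13 -15/13 0 0; 0 0 3 0; 0 0 0 1]
T6·…·T1 = [-30/13 -72/13 0 0; 72/13 -30/13 0 0; 0 0 -3 0; 0 0 0 1]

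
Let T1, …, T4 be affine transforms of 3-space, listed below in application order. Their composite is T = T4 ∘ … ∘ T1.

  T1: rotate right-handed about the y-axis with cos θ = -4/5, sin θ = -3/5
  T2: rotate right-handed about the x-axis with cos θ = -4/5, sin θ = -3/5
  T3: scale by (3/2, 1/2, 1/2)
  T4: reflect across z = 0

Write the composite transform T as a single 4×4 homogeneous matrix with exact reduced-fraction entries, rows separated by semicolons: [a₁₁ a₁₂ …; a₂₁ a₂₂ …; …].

T = [-6/5 0 -9/10 0; 9/50 -2/5 -6/25 0; 6/25 3/10 -8/25 0; 0 0 0 1]

T1 = [-4/5 0 -3/5 0; 0 1 0 0; 3/5 0 -4/5 0; 0 0 0 1]
T2·T1 = [-4/5 0 -3/5 0; 9/25 -4/5 -12/25 0; -12/25 -3/5 16/25 0; 0 0 0 1]
T3·…·T1 = [-6/5 0 -9/10 0; 9/50 -2/5 -6/25 0; -6/25 -3/10 8/25 0; 0 0 0 1]
T4·…·T1 = [-6/5 0 -9/10 0; 9/50 -2/5 -6/25 0; 6/25 3/10 -8/25 0; 0 0 0 1]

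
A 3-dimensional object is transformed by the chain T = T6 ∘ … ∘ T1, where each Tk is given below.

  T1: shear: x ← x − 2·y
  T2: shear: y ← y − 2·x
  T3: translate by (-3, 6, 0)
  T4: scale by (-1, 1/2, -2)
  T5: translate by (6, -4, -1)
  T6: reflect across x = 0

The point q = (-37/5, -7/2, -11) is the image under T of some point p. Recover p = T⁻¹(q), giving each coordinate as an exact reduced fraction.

T1 = [1 -2 0 0; 0 1 0 0; 0 0 1 0; 0 0 0 1]
T2·T1 = [1 -2 0 0; -2 5 0 0; 0 0 1 0; 0 0 0 1]
T3·…·T1 = [1 -2 0 -3; -2 5 0 6; 0 0 1 0; 0 0 0 1]
T4·…·T1 = [-1 2 0 3; -1 5/2 0 3; 0 0 -2 0; 0 0 0 1]
T5·…·T1 = [-1 2 0 9; -1 5/2 0 -1; 0 0 -2 -1; 0 0 0 1]
T6·…·T1 = [1 -2 0 -9; -1 5/2 0 -1; 0 0 -2 -1; 0 0 0 1]
det M = -1; M⁻¹ = [5 4 0 49; 2 2 0 20; 0 0 -1/2 -1/2; 0 0 0 1]
M⁻¹ · (-37/5, -7/2, -11)ᵀ = (-2, -9/5, 5)ᵀ

p = (-2, -9/5, 5)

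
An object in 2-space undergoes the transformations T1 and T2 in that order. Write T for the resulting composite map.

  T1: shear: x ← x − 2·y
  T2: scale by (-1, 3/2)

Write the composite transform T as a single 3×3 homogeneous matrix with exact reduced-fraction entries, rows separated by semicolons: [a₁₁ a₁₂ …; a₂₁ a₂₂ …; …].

T1 = [1 -2 0; 0 1 0; 0 0 1]
T2·T1 = [-1 2 0; 0 3/2 0; 0 0 1]

T = [-1 2 0; 0 3/2 0; 0 0 1]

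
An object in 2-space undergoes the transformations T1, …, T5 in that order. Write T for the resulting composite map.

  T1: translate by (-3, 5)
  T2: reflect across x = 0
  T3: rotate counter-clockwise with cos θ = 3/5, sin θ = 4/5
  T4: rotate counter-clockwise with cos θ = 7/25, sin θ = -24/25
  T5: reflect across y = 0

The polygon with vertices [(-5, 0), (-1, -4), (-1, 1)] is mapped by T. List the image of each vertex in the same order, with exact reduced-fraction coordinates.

T1 translate by (-3, 5): (-5, 0) → (-8, 5); (-1, -4) → (-4, 1); (-1, 1) → (-4, 6)
T2 reflect across x = 0: (-8, 5) → (8, 5); (-4, 1) → (4, 1); (-4, 6) → (4, 6)
T3 rotate counter-clockwise with cos θ = 3/5, sin θ = 4/5: (8, 5) → (4/5, 47/5); (4, 1) → (8/5, 19/5); (4, 6) → (-12/5, 34/5)
T4 rotate counter-clockwise with cos θ = 7/25, sin θ = -24/25: (4/5, 47/5) → (1156/125, 233/125); (8/5, 19/5) → (512/125, -59/125); (-12/5, 34/5) → (732/125, 526/125)
T5 reflect across y = 0: (1156/125, 233/125) → (1156/125, -233/125); (512/125, -59/125) → (512/125, 59/125); (732/125, 526/125) → (732/125, -526/125)

image vertices: (1156/125, -233/125), (512/125, 59/125), (732/125, -526/125)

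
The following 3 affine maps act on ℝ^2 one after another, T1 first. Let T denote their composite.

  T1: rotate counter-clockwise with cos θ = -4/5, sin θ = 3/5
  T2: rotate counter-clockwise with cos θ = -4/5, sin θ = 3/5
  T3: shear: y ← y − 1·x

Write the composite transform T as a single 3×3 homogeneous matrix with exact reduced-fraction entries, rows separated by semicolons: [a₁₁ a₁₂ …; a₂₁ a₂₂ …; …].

T1 = [-4/5 -3/5 0; 3/5 -4/5 0; 0 0 1]
T2·T1 = [7/25 24/25 0; -24/25 7/25 0; 0 0 1]
T3·…·T1 = [7/25 24/25 0; -31/25 -17/25 0; 0 0 1]

T = [7/25 24/25 0; -31/25 -17/25 0; 0 0 1]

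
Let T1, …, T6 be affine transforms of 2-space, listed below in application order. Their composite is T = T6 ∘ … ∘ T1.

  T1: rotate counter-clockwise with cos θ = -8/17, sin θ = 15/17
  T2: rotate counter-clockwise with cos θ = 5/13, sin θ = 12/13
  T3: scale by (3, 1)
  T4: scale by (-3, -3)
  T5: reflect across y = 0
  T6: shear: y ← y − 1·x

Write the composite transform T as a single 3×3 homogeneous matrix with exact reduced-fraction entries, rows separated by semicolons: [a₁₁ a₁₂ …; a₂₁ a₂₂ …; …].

T = [1980/221 -189/221 0; -2043/221 -471/221 0; 0 0 1]

T1 = [-8/17 -15/17 0; 15/17 -8/17 0; 0 0 1]
T2·T1 = [-220/221 21/221 0; -21/221 -220/221 0; 0 0 1]
T3·…·T1 = [-660/221 63/221 0; -21/221 -220/221 0; 0 0 1]
T4·…·T1 = [1980/221 -189/221 0; 63/221 660/221 0; 0 0 1]
T5·…·T1 = [1980/221 -189/221 0; -63/221 -660/221 0; 0 0 1]
T6·…·T1 = [1980/221 -189/221 0; -2043/221 -471/221 0; 0 0 1]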